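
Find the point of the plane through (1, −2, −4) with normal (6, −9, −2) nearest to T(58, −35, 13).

The perpendicular from T has direction n = (6, −9, −2): r = (58, −35, 13) + μ(6, −9, −2).
Substitute into the plane: n·(T + μn) = 32 gives 637 + 121μ = 32, so μ = -5.
Foot = (58, −35, 13) + (-5)·(6, −9, −2) = (28, 10, 23).

(28, 10, 23)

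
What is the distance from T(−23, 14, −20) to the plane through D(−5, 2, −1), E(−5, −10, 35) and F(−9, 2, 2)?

14/13

DE = (0, −12, 36) and DF = (−4, 0, 3), so a normal is n = DE × DF = (−36, −144, −48).
Then n·(−23, 14, −20) − (−60) = −168.
|n| = √(1296 + 20736 + 2304) = 156, so the distance is |-168|/156 = 14/13.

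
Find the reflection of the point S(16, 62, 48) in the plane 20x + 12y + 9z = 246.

With n = (20, 12, 9), the signed offset is (n·S − 246)/|n|² = 1250/625 = 2.
S' = S − 2t·n = (16, 62, 48) − 4·(20, 12, 9) = (−64, 14, 12).

(-64, 14, 12)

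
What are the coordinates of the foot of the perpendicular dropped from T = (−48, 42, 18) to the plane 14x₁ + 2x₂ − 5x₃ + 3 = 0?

The perpendicular from T has direction n = (14, 2, −5): r = (−48, 42, 18) + μ(14, 2, −5).
Substitute into the plane: n·(T + μn) = -3 gives -678 + 225μ = -3, so μ = 3.
Foot = (−48, 42, 18) + 3·(14, 2, −5) = (−6, 48, 3).

(-6, 48, 3)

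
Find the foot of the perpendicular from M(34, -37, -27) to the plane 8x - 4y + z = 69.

n = (8, -4, 1), |n|² = 81, and n·M − 69 = 324.
t = 324/81 = 4, so the foot is M − t·n = (34, -37, -27) − 4·(8, -4, 1) = (2, -21, -31).

(2, -21, -31)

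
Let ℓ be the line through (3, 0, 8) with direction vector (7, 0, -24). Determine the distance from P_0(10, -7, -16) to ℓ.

Direction vector d = (7, 0, -24).
AP = (7, -7, -24); AP·d = 625, |AP|² = 674, |d|² = 625.
distance² = |AP|² − (AP·d)²/|d|² = 674 − 390625/625 = 49, so the distance is 7.

7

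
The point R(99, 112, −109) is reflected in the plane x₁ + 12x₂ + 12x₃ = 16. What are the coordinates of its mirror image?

n = (1, 12, 12), |n|² = 289, n·R − 16 = 119, so t = 119/289 = 7/17.
Foot F = R − (7/17)·n = (1676/17, 1820/17, −1937/17); the reflection is 2F − R = (1669/17, 1736/17, −2021/17).

(1669/17, 1736/17, -2021/17)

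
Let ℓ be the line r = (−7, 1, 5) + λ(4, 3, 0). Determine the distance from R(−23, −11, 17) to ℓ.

12

Direction vector d = (4, 3, 0).
AP = (−16, −12, 12); AP·d = -100, |AP|² = 544, |d|² = 25.
distance² = |AP|² − (AP·d)²/|d|² = 544 − 10000/25 = 144, so the distance is 12.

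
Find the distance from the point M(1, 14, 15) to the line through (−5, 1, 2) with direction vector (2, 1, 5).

2√26

Direction vector d = (2, 1, 5).
AP = (6, 13, 13); AP·d = 90, |AP|² = 374, |d|² = 30.
distance² = |AP|² − (AP·d)²/|d|² = 374 − 8100/30 = 104, so the distance is 2√26.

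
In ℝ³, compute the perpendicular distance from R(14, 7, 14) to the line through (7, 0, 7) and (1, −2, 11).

A direction vector is d = (−6, −2, 4).
AP = (7, 7, 7); AP·d = -28, |AP|² = 147, |d|² = 56.
distance² = |AP|² − (AP·d)²/|d|² = 147 − 784/56 = 133, so the distance is √133.

√133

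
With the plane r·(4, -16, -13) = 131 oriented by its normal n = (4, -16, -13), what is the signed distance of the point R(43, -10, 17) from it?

n·R − 131 = -20.
|n| = 21, so the signed distance is -20/21.

-20/21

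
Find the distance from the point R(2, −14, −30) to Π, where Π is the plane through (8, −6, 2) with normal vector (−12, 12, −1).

8/17

The plane has equation n·(r − (8, −6, 2)) = 0, i.e. n·r = -170.
d = |(-12)·2 + 12·(-14) + (-1)·(-30) − (-170)| / √(144 + 144 + 1) = |8| / 17 = 8/17.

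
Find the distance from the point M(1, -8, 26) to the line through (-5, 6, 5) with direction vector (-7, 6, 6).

√673

Direction vector d = (-7, 6, 6).
AP = (6, -14, 21), and AP × d = (-210, -183, -62).
|AP × d|² = 81433 and |d|² = 121, so the distance is √(81433/121) = √673.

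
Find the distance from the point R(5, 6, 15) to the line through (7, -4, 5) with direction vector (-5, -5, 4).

2√51

Direction vector d = (-5, -5, 4).
AP = (-2, 10, 10), and AP × d = (90, -42, 60).
|AP × d|² = 13464 and |d|² = 66, so the distance is √(13464/66) = √204 = 2√51.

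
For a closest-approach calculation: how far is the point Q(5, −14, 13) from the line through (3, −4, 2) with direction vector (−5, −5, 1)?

Direction vector d = (−5, −5, 1).
AP = (2, −10, 11), and AP × d = (45, −57, −60).
|AP × d|² = 8874 and |d|² = 51, so the distance is √(8874/51) = √174.

√174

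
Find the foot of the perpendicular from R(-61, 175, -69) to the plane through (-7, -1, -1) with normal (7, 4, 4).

(-197/3, 517/3, -215/3)

n = (7, 4, 4), |n|² = 81, and n·R − (-57) = 54.
t = 54/81 = 2/3, so the foot is R − t·n = (-61, 175, -69) − (2/3)·(7, 4, 4) = (-197/3, 517/3, -215/3).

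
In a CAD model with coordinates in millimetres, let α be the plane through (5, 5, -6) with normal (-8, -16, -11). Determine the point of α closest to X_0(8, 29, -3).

(0, 13, -14)

n = (-8, -16, -11), |n|² = 441, and n·X_0 − (-54) = -441.
t = -441/441 = -1, so the foot is X_0 − t·n = (8, 29, -3) − (-1)·(-8, -16, -11) = (0, 13, -14).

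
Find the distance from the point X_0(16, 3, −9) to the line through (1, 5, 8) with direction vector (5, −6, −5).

Direction vector d = (5, −6, −5).
AP = (15, −2, −17); AP·d = 172, |AP|² = 518, |d|² = 86.
distance² = |AP|² − (AP·d)²/|d|² = 518 − 29584/86 = 174, so the distance is √174.

√174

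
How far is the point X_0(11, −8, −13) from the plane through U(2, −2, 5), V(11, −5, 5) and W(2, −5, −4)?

9√11/11

UV = (9, −3, 0) and UW = (0, −3, −9), so a normal is n = UV × UW = (27, 81, −27).
Then n·(11, −8, −13) − (−243) = 243.
|n| = √(729 + 6561 + 729) = 27√11, so the distance is |243|/(27√11) = 9/√11.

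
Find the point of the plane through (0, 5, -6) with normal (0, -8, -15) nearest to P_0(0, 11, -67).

(0, 35, -22)

n = (0, -8, -15), |n|² = 289, and n·P_0 − 50 = 867.
t = 867/289 = 3, so the foot is P_0 − t·n = (0, 11, -67) − 3·(0, -8, -15) = (0, 35, -22).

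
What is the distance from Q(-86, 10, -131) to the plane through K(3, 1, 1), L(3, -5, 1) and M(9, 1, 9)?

KL = (0, -6, 0) and KM = (6, 0, 8), so a normal is n = KL × KM = (-48, 0, 36).
d = |(-48)·(-86) + 36·(-131) − (-108)| / √(2304 + 0 + 1296) = |-480| / 60 = 8.

8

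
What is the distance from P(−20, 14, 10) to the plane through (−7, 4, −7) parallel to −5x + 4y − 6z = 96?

Parallel planes share the normal n = (−5, 4, −6); since (−7, 4, −7) lies on the plane, its equation is −5x + 4y − 6z = 93.
Then n·(−20, 14, 10) − 93 = 3.
|n| = √(25 + 16 + 36) = √77, so the distance is |3|/√77 = 3√77/77.

3/√77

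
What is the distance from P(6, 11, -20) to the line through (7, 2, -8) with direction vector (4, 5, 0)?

Direction vector d = (4, 5, 0).
AP = (-1, 9, -12), and AP × d = (60, -48, -41).
|AP × d|² = 7585 and |d|² = 41, so the distance is √(7585/41) = √185.

√185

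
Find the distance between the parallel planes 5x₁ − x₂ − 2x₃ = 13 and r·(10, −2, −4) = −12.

19/√30

Divide the second equation by 2 to match normals: 5x₁ − x₂ − 2x₃ = -6.
Both planes have normal n = (5, −1, −2), |n| = √30. Any point on the first plane is at distance |(-6) − 13|/|n| = 19/√30 from the second.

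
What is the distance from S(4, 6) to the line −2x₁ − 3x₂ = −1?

The normal to the line is n = (−2, −3) with |n| = √13.
|n·S − (-1)| = |-26 − (-1)| = 25, so the distance is 25/√13.

25√13/13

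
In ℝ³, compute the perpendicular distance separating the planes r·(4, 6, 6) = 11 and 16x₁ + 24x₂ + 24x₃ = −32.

Divide the second equation by 4 to match normals: 4x₁ + 6x₂ + 6x₃ = -8.
Both planes have normal n = (4, 6, 6), |n| = 2√22. Any point on the first plane is at distance |(-8) − 11|/|n| = 19/(2√22) = 19√22/44 from the second.

19√22/44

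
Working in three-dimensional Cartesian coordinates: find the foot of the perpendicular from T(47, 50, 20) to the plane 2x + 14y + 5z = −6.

(39, -6, 0)

The perpendicular from T has direction n = (2, 14, 5): r = (47, 50, 20) + t(2, 14, 5).
Substitute into the plane: n·(T + tn) = -6 gives 894 + 225t = -6, so t = -4.
Foot = (47, 50, 20) + (-4)·(2, 14, 5) = (39, −6, 0).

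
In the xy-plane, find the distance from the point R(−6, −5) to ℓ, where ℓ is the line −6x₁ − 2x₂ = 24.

11/√10

d = |(-6)·(-6) + (-2)·(-5) − 24| / √(36 + 4) = |22|/(2√10) = 11/√10.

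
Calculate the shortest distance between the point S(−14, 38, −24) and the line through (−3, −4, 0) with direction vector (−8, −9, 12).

3√145

Direction vector d = (−8, −9, 12).
AP = (−11, 42, −24); AP·d = -578, |AP|² = 2461, |d|² = 289.
distance² = |AP|² − (AP·d)²/|d|² = 2461 − 334084/289 = 1305, so the distance is 3√145.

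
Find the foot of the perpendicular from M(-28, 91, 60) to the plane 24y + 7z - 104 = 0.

The perpendicular from M has direction n = (0, 24, 7): r = (-28, 91, 60) + μ(0, 24, 7).
Substitute into the plane: n·(M + μn) = 104 gives 2604 + 625μ = 104, so μ = -4.
Foot = (-28, 91, 60) + (-4)·(0, 24, 7) = (-28, -5, 32).

(-28, -5, 32)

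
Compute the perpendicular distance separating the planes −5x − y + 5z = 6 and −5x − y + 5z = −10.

16/√51

Both planes have normal n = (−5, −1, 5), |n| = √51. Any point on the first plane is at distance |(-10) − 6|/|n| = 16/√51 from the second.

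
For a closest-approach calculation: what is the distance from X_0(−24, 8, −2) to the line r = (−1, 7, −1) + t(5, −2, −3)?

3√21

Direction vector d = (5, −2, −3).
AP = (−23, 1, −1), and AP × d = (−5, −74, 41).
|AP × d|² = 7182 and |d|² = 38, so the distance is √(7182/38) = √189 = 3√21.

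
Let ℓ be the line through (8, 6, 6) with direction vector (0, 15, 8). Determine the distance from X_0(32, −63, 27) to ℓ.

3√353

Direction vector d = (0, 15, 8).
AP = (24, −69, 21), and AP × d = (−867, −192, 360).
|AP × d|² = 918153 and |d|² = 289, so the distance is √(918153/289) = √3177 = 3√353.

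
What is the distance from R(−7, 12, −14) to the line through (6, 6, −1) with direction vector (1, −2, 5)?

Direction vector d = (1, −2, 5).
AP = (−13, 6, −13); AP·d = -90, |AP|² = 374, |d|² = 30.
distance² = |AP|² − (AP·d)²/|d|² = 374 − 8100/30 = 104, so the distance is 2√26.

2√26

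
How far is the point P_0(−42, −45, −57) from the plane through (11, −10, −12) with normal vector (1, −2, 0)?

The plane has equation n·(r − (11, −10, −12)) = 0, i.e. n·r = 31.
Then n·(−42, −45, −57) − 31 = 17.
|n| = √(1 + 4 + 0) = √5, so the distance is |17|/√5 = 17/√5.

17/√5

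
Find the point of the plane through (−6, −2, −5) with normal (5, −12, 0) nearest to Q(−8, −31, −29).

n = (5, −12, 0), |n|² = 169, and n·Q − (-6) = 338.
t = 338/169 = 2, so the foot is Q − t·n = (−8, −31, −29) − 2·(5, −12, 0) = (−18, −7, −29).

(-18, -7, -29)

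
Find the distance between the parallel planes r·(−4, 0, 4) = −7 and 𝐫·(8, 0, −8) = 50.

9/(2√2)

Divide the second equation by -2 to match normals: −4x + 4z = -25.
With common normal n = (−4, 0, 4) (|n| = 4√2), the distance is |(-7) − (-25)|/|n| = 18/(4√2) = 9/(2√2).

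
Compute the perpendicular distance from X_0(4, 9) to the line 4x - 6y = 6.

22√13/13

d = |4·4 + (-6)·9 − 6| / √(16 + 36) = |-44|/(2√13) = 22/√13.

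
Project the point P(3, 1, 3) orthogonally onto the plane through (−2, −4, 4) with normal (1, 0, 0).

The perpendicular from P has direction n = (1, 0, 0): r = (3, 1, 3) + t(1, 0, 0).
Substitute into the plane: n·(P + tn) = -2 gives 3 + 1t = -2, so t = -5.
Foot = (3, 1, 3) + (-5)·(1, 0, 0) = (−2, 1, 3).

(-2, 1, 3)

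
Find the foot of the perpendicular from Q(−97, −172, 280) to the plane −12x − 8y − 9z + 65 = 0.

(-1589/17, -2884/17, 4805/17)

The perpendicular from Q has direction n = (−12, −8, −9): r = (−97, −172, 280) + μ(−12, −8, −9).
Substitute into the plane: n·(Q + μn) = -65 gives 20 + 289μ = -65, so μ = -5/17.
Foot = (−97, −172, 280) + (-5/17)·(−12, −8, −9) = (−1589/17, −2884/17, 4805/17).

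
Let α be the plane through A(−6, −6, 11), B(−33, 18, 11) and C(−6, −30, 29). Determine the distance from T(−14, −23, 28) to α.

AB = (−27, 24, 0) and AC = (0, −24, 18), so a normal is n = AB × AC = (432, 486, 648).
d = |432·(-14) + 486·(-23) + 648·28 − 1620| / √(186624 + 236196 + 419904) = |-702| / 918 = 13/17.

13/17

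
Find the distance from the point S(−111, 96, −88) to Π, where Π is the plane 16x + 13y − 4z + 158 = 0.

d = |16·(-111) + 13·96 + (-4)·(-88) − (-158)| / √(256 + 169 + 16) = |-18| / 21 = 6/7.

6/7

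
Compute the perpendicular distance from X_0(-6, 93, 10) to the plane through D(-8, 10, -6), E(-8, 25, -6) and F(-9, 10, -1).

√26

DE = (0, 15, 0) and DF = (-1, 0, 5), so a normal is n = DE × DF = (75, 0, 15).
n = (75, 0, 15); n·P − (-690) = 390; |n| = 15√26; distance = 390/(15√26) = √26.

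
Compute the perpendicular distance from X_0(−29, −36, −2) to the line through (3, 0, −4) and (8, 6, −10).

2√193

A direction vector is d = (5, 6, −6).
AP = (−32, −36, 2); AP·d = -388, |AP|² = 2324, |d|² = 97.
distance² = |AP|² − (AP·d)²/|d|² = 2324 − 150544/97 = 772, so the distance is 2√193.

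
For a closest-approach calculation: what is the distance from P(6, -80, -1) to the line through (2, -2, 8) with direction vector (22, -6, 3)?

6√157

Direction vector d = (22, -6, 3).
AP = (4, -78, -9); AP·d = 529, |AP|² = 6181, |d|² = 529.
distance² = |AP|² − (AP·d)²/|d|² = 6181 − 279841/529 = 5652, so the distance is 6√157.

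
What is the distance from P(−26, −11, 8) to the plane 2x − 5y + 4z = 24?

11√5/15

n = (2, −5, 4); n·P − 24 = 11; |n| = 3√5; distance = 11/(3√5) = 11√5/15.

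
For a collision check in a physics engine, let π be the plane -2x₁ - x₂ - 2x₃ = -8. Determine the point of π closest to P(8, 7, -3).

(6, 6, -5)

n = (-2, -1, -2), |n|² = 9, and n·P − (-8) = -9.
t = -9/9 = -1, so the foot is P − t·n = (8, 7, -3) − (-1)·(-2, -1, -2) = (6, 6, -5).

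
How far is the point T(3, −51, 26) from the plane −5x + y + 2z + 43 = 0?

Normal vector n = (−5, 1, 2), and n·(3, −51, 26) − (−43) = 29.
|n| = √(25 + 1 + 4) = √30, so the distance is |29|/√30 = 29/√30.

29/√30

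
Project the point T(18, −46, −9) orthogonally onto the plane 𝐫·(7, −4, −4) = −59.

The perpendicular from T has direction n = (7, −4, −4): r = (18, −46, −9) + μ(7, −4, −4).
Substitute into the plane: n·(T + μn) = -59 gives 346 + 81μ = -59, so μ = -5.
Foot = (18, −46, −9) + (-5)·(7, −4, −4) = (−17, −26, 11).

(-17, -26, 11)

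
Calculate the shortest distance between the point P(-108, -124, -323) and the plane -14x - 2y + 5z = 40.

Normal vector n = (-14, -2, 5), and n·(-108, -124, -323) - 40 = 105.
|n| = √(196 + 4 + 25) = 15, so the distance is |105|/15 = 7.

7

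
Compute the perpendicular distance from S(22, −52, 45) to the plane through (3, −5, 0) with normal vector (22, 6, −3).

1/23

The plane has equation n·(r − (3, −5, 0)) = 0, i.e. n·r = 36.
Then n·(22, −52, 45) − 36 = 1.
|n| = √(484 + 36 + 9) = 23, so the distance is |1|/23 = 1/23.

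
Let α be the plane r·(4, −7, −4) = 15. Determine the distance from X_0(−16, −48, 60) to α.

17/9

Normal vector n = (4, −7, −4), and n·(−16, −48, 60) − 15 = 17.
|n| = √(16 + 49 + 16) = 9, so the distance is |17|/9 = 17/9.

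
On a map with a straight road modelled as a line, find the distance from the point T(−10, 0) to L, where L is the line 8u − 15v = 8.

The normal to the line is n = (8, −15) with |n| = 17.
|n·T − 8| = |-80 − 8| = 88, so the distance is 88/17.

88/17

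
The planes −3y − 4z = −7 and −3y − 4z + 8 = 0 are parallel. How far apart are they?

With common normal n = (0, −3, −4) (|n| = 5), the distance is |(-7) − (-8)|/|n| = 1/5.

1/5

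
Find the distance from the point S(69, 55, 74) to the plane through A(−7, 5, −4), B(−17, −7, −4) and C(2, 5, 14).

AB = (−10, −12, 0) and AC = (9, 0, 18), so a normal is n = AB × AC = (−216, 180, 108).
n = (−216, 180, 108); n·P − 1980 = 1008; |n| = 36√70; distance = 1008/(36√70) = 2√70/5.

28/√70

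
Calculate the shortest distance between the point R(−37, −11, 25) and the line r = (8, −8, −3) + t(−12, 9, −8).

3√281

Direction vector d = (−12, 9, −8).
AP = (−45, −3, 28); AP·d = 289, |AP|² = 2818, |d|² = 289.
distance² = |AP|² − (AP·d)²/|d|² = 2818 − 83521/289 = 2529, so the distance is 3√281.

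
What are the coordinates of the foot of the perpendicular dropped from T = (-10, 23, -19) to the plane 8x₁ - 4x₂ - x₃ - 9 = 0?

n = (8, -4, -1), |n|² = 81, and n·T − 9 = -162.
t = -162/81 = -2, so the foot is T − t·n = (-10, 23, -19) − (-2)·(8, -4, -1) = (6, 15, -21).

(6, 15, -21)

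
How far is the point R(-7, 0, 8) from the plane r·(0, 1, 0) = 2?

d = |1·0 − 2| / √(0 + 1 + 0) = |-2| / 1 = 2.

2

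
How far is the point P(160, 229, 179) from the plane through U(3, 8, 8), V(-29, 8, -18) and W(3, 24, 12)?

9

UV = (-32, 0, -26) and UW = (0, 16, 4), so a normal is n = UV × UW = (416, 128, -512).
Then n·(160, 229, 179) - (-1824) = 6048.
|n| = √(173056 + 16384 + 262144) = 672, so the distance is |6048|/672 = 9.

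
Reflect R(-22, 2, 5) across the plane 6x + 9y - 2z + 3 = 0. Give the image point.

n = (6, 9, -2), |n|² = 121, n·R − (-3) = -121, so t = -121/121 = -1.
Foot F = R − (-1)·n = (-16, 11, 3); the reflection is 2F − R = (-10, 20, 1).

(-10, 20, 1)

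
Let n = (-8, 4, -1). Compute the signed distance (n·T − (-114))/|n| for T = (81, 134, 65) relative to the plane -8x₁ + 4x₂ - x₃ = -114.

-7

n·T − (-114) = -63.
|n| = 9, so the signed distance is -63/9 = -7.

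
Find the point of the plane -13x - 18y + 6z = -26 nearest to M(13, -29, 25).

(26, -11, 19)

The perpendicular from M has direction n = (-13, -18, 6): r = (13, -29, 25) + λ(-13, -18, 6).
Substitute into the plane: n·(M + λn) = -26 gives 503 + 529λ = -26, so λ = -1.
Foot = (13, -29, 25) + (-1)·(-13, -18, 6) = (26, -11, 19).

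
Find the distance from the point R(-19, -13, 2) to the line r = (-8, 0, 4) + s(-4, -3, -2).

√33

Direction vector d = (-4, -3, -2).
AP = (-11, -13, -2); AP·d = 87, |AP|² = 294, |d|² = 29.
distance² = |AP|² − (AP·d)²/|d|² = 294 − 7569/29 = 33, so the distance is √33.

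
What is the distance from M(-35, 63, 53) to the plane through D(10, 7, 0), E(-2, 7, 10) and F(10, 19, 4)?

19√65/65

DE = (-12, 0, 10) and DF = (0, 12, 4), so a normal is n = DE × DF = (-120, 48, -144).
d = |(-120)·(-35) + 48·63 + (-144)·53 − (-864)| / √(14400 + 2304 + 20736) = |456| / (24√65) = 19/√65.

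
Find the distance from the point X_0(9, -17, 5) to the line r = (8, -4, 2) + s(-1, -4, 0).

Direction vector d = (-1, -4, 0).
AP = (1, -13, 3), and AP × d = (12, -3, -17).
|AP × d|² = 442 and |d|² = 17, so the distance is √(442/17) = √26.

√26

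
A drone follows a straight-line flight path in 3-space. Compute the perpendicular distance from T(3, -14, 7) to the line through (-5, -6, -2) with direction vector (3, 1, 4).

Direction vector d = (3, 1, 4).
AP = (8, -8, 9), and AP × d = (-41, -5, 32).
|AP × d|² = 2730 and |d|² = 26, so the distance is √(2730/26) = √105.

√105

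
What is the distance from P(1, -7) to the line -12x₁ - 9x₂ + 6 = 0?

d = |(-12)·1 + (-9)·(-7) − (-6)| / √(144 + 81) = |57|/15 = 19/5.

19/5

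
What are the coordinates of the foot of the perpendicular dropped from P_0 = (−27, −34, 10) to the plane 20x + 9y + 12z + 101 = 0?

The perpendicular from P_0 has direction n = (20, 9, 12): r = (−27, −34, 10) + μ(20, 9, 12).
Substitute into the plane: n·(P_0 + μn) = -101 gives -726 + 625μ = -101, so μ = 1.
Foot = (−27, −34, 10) + 1·(20, 9, 12) = (−7, −25, 22).

(-7, -25, 22)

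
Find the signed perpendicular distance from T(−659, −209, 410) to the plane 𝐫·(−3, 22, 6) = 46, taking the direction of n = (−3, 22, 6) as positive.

n·T − 46 = -207.
|n| = 23, so the signed distance is -207/23 = -9.

-9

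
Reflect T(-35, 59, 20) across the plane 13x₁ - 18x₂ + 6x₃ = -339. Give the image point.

n = (13, -18, 6), |n|² = 529, n·T − (-339) = -1058, so t = -1058/529 = -2.
Foot F = T − (-2)·n = (-9, 23, 32); the reflection is 2F − T = (17, -13, 44).

(17, -13, 44)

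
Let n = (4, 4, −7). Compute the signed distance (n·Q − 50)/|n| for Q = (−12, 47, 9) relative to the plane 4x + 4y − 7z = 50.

n·Q − 50 = 27.
|n| = 9, so the signed distance is 27/9 = 3.

3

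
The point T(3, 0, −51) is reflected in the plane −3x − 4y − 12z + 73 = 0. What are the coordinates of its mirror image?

(27, 32, 45)

n = (−3, −4, −12), |n|² = 169, n·T − (-73) = 676, so t = 676/169 = 4.
Foot F = T − 4·n = (15, 16, −3); the reflection is 2F − T = (27, 32, 45).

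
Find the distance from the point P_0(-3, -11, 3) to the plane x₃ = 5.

Normal vector n = (0, 0, 1), and n·(-3, -11, 3) - 5 = -2.
|n| = √(0 + 0 + 1) = 1, so the distance is |-2|/1 = 2.

2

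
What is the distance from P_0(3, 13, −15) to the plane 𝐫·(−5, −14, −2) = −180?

Normal vector n = (−5, −14, −2), and n·(3, 13, −15) − (−180) = 13.
|n| = √(25 + 196 + 4) = 15, so the distance is |13|/15 = 13/15.

13/15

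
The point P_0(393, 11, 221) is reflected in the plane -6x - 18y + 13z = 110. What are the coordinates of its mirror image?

With n = (-6, -18, 13), the signed offset is (n·P_0 − 110)/|n|² = 207/529 = 9/23.
P_0' = P_0 − 2t·n = (393, 11, 221) − (18/23)·(-6, -18, 13) = (9147/23, 577/23, 4849/23).

(9147/23, 577/23, 4849/23)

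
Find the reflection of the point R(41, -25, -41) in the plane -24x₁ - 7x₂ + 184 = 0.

With n = (-24, -7, 0), the signed offset is (n·R − (-184))/|n|² = -625/625 = -1.
R' = R − 2t·n = (41, -25, -41) − (-2)·(-24, -7, 0) = (-7, -39, -41).

(-7, -39, -41)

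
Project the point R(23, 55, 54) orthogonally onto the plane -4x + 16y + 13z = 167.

(35, 7, 15)

The perpendicular from R has direction n = (-4, 16, 13): r = (23, 55, 54) + μ(-4, 16, 13).
Substitute into the plane: n·(R + μn) = 167 gives 1490 + 441μ = 167, so μ = -3.
Foot = (23, 55, 54) + (-3)·(-4, 16, 13) = (35, 7, 15).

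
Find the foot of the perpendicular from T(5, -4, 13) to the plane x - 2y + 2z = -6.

n = (1, -2, 2), |n|² = 9, and n·T − (-6) = 45.
t = 45/9 = 5, so the foot is T − t·n = (5, -4, 13) − 5·(1, -2, 2) = (0, 6, 3).

(0, 6, 3)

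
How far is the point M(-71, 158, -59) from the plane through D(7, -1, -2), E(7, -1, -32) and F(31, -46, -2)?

6

DE = (0, 0, -30) and DF = (24, -45, 0), so a normal is n = DE × DF = (-1350, -720, 0).
n = (-1350, -720, 0); n·P − (-8730) = -9180; |n| = 1530; distance = 9180/1530 = 6.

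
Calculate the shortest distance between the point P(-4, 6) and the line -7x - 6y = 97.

105/√85

d = |(-7)·(-4) + (-6)·6 − 97| / √(49 + 36) = |-105|/√85 = 105/√85.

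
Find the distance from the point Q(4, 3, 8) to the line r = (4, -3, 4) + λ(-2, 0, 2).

2√11

Direction vector d = (-2, 0, 2).
AP = (0, 6, 4); AP·d = 8, |AP|² = 52, |d|² = 8.
distance² = |AP|² − (AP·d)²/|d|² = 52 − 64/8 = 44, so the distance is 2√11.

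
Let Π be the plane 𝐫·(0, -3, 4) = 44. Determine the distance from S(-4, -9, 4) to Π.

1/5

d = |(-3)·(-9) + 4·4 − 44| / √(0 + 9 + 16) = |-1| / 5 = 1/5.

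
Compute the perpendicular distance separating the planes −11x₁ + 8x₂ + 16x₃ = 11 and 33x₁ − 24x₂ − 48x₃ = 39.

Divide the second equation by -3 to match normals: −11x₁ + 8x₂ + 16x₃ = -13.
With common normal n = (−11, 8, 16) (|n| = 21), the distance is |11 − (-13)|/|n| = 24/21 = 8/7.

8/7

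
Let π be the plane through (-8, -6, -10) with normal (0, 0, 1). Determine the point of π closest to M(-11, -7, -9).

The perpendicular from M has direction n = (0, 0, 1): r = (-11, -7, -9) + λ(0, 0, 1).
Substitute into the plane: n·(M + λn) = -10 gives -9 + 1λ = -10, so λ = -1.
Foot = (-11, -7, -9) + (-1)·(0, 0, 1) = (-11, -7, -10).

(-11, -7, -10)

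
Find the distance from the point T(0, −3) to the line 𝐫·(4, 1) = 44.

47√17/17

d = |4·0 + 1·(-3) − 44| / √(16 + 1) = |-47|/√17 = 47/√17.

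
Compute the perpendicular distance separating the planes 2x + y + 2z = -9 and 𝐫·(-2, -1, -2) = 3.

Divide the second equation by -1 to match normals: 2x + y + 2z = -3.
With common normal n = (2, 1, 2) (|n| = 3), the distance is |(-9) − (-3)|/|n| = 6/3 = 2.

2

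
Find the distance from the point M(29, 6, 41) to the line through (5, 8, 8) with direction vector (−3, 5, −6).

3√61

Direction vector d = (−3, 5, −6).
AP = (24, −2, 33); AP·d = -280, |AP|² = 1669, |d|² = 70.
distance² = |AP|² − (AP·d)²/|d|² = 1669 − 78400/70 = 549, so the distance is 3√61.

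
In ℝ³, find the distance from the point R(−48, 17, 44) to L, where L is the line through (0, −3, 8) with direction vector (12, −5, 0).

36

Direction vector d = (12, −5, 0).
AP = (−48, 20, 36), and AP × d = (180, 432, 0).
|AP × d|² = 219024 and |d|² = 169, so the distance is √(219024/169) = √1296 = 36.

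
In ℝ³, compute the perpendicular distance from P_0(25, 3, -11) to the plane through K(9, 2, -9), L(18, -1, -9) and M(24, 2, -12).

9√35/35

KL = (9, -3, 0) and KM = (15, 0, -3), so a normal is n = KL × KM = (9, 27, 45).
n = (9, 27, 45); n·P − (-270) = 81; |n| = 9√35; distance = 81/(9√35) = 9/√35.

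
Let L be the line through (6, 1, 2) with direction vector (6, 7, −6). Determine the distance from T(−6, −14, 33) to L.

√241

Direction vector d = (6, 7, −6).
AP = (−12, −15, 31); AP·d = -363, |AP|² = 1330, |d|² = 121.
distance² = |AP|² − (AP·d)²/|d|² = 1330 − 131769/121 = 241, so the distance is √241.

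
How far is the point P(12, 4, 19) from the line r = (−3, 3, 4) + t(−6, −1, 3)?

Direction vector d = (−6, −1, 3).
AP = (15, 1, 15), and AP × d = (18, −135, −9).
|AP × d|² = 18630 and |d|² = 46, so the distance is √(18630/46) = √405 = 9√5.

9√5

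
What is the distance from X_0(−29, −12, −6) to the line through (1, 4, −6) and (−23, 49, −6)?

34

A direction vector is d = (−24, 45, 0).
AP = (−30, −16, 0); AP·d = 0, |AP|² = 1156, |d|² = 2601.
distance² = |AP|² − (AP·d)²/|d|² = 1156 − 0/2601 = 1156, so the distance is 34.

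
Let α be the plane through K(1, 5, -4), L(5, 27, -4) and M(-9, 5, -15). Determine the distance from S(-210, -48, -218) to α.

KL = (4, 22, 0) and KM = (-10, 0, -11), so a normal is n = KL × KM = (-242, 44, 220).
d = |(-242)·(-210) + 44·(-48) + 220·(-218) − (-902)| / √(58564 + 1936 + 48400) = |1650| / 330 = 5.

5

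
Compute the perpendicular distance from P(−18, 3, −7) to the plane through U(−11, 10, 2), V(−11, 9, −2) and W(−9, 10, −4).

√26/13

UV = (0, −1, −4) and UW = (2, 0, −6), so a normal is n = UV × UW = (6, −8, 2).
n = (6, −8, 2); n·P − (-142) = -4; |n| = 2√26; distance = 4/(2√26) = √26/13.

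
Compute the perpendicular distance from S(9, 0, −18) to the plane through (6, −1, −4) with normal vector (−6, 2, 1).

The plane has equation n·(r − (6, −1, −4)) = 0, i.e. n·r = -42.
Then n·(9, 0, −18) − (−42) = −30.
|n| = √(36 + 4 + 1) = √41, so the distance is |-30|/√41 = 30√41/41.

30√41/41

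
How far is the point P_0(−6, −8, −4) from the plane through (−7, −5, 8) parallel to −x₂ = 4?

Parallel planes share the normal n = (0, −1, 0); since (−7, −5, 8) lies on the plane, its equation is −x₂ = 5.
Then n·(−6, −8, −4) − 5 = 3.
|n| = √(0 + 1 + 0) = 1, so the distance is |3|/1 = 3.

3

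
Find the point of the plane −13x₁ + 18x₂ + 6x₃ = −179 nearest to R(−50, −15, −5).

The perpendicular from R has direction n = (−13, 18, 6): r = (−50, −15, −5) + λ(−13, 18, 6).
Substitute into the plane: n·(R + λn) = -179 gives 350 + 529λ = -179, so λ = -1.
Foot = (−50, −15, −5) + (-1)·(−13, 18, 6) = (−37, −33, −11).

(-37, -33, -11)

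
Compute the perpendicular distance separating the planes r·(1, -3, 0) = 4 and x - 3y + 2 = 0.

Both planes have normal n = (1, -3, 0), |n| = √10. Any point on the first plane is at distance |(-2) − 4|/|n| = 6/√10 = 3√10/5 from the second.

3√10/5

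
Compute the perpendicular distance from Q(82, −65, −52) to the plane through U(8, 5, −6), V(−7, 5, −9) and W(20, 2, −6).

24/√42

UV = (−15, 0, −3) and UW = (12, −3, 0), so a normal is n = UV × UW = (−9, −36, 45).
Then n·(82, −65, −52) − (−522) = −216.
|n| = √(81 + 1296 + 2025) = 9√42, so the distance is |-216|/(9√42) = 4√42/7.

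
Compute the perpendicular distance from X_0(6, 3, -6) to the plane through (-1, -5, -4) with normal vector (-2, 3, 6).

The plane has equation n·(r − (-1, -5, -4)) = 0, i.e. n·r = -37.
Then n·(6, 3, -6) - (-37) = -2.
|n| = √(4 + 9 + 36) = 7, so the distance is |-2|/7 = 2/7.

2/7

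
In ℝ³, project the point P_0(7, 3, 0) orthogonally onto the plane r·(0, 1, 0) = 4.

(7, 4, 0)

The perpendicular from P_0 has direction n = (0, 1, 0): r = (7, 3, 0) + μ(0, 1, 0).
Substitute into the plane: n·(P_0 + μn) = 4 gives 3 + 1μ = 4, so μ = 1.
Foot = (7, 3, 0) + 1·(0, 1, 0) = (7, 4, 0).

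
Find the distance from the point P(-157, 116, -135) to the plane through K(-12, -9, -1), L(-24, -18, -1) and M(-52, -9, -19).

KL = (-12, -9, 0) and KM = (-40, 0, -18), so a normal is n = KL × KM = (162, -216, -360).
d = |162·(-157) + (-216)·116 + (-360)·(-135) − 360| / √(26244 + 46656 + 129600) = |-2250| / 450 = 5.

5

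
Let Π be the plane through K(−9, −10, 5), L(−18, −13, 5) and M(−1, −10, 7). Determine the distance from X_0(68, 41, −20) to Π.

KL = (−9, −3, 0) and KM = (8, 0, 2), so a normal is n = KL × KM = (−6, 18, 24).
Then n·(68, 41, −20) − (−6) = −144.
|n| = √(36 + 324 + 576) = 6√26, so the distance is |-144|/(6√26) = 12√26/13.

12√26/13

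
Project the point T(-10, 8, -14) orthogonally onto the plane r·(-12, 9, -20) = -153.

(2, -1, 6)

n = (-12, 9, -20), |n|² = 625, and n·T − (-153) = 625.
t = 625/625 = 1, so the foot is T − t·n = (-10, 8, -14) − 1·(-12, 9, -20) = (2, -1, 6).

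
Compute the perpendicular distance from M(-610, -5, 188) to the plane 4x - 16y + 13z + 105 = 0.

9

n = (4, -16, 13); n·P − (-105) = 189; |n| = 21; distance = 189/21 = 9.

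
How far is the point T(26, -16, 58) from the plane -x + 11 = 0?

Normal vector n = (-1, 0, 0), and n·(26, -16, 58) - (-11) = -15.
|n| = √(1 + 0 + 0) = 1, so the distance is |-15|/1 = 15.

15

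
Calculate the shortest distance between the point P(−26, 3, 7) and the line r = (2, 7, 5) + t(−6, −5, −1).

√246

Direction vector d = (−6, −5, −1).
AP = (−28, −4, 2), and AP × d = (14, −40, 116).
|AP × d|² = 15252 and |d|² = 62, so the distance is √(15252/62) = √246.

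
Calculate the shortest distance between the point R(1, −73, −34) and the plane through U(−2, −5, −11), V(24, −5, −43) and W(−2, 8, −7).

UV = (26, 0, −32) and UW = (0, 13, 4), so a normal is n = UV × UW = (416, −104, 338).
d = |416·1 + (-104)·(-73) + 338·(-34) − (-4030)| / √(173056 + 10816 + 114244) = |546| / 546 = 1.

1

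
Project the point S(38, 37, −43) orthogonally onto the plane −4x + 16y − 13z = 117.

n = (−4, 16, −13), |n|² = 441, and n·S − 117 = 882.
t = 882/441 = 2, so the foot is S − t·n = (38, 37, −43) − 2·(−4, 16, −13) = (46, 5, −17).

(46, 5, -17)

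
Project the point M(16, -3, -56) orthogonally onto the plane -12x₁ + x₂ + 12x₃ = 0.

(-20, 0, -20)

The perpendicular from M has direction n = (-12, 1, 12): r = (16, -3, -56) + λ(-12, 1, 12).
Substitute into the plane: n·(M + λn) = 0 gives -867 + 289λ = 0, so λ = 3.
Foot = (16, -3, -56) + 3·(-12, 1, 12) = (-20, 0, -20).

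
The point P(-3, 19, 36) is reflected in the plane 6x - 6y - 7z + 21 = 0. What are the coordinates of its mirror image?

(33, -17, -6)

With n = (6, -6, -7), the signed offset is (n·P − (-21))/|n|² = -363/121 = -3.
P' = P − 2t·n = (-3, 19, 36) − (-6)·(6, -6, -7) = (33, -17, -6).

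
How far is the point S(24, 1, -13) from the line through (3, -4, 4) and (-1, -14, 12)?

5√14

A direction vector is d = (-4, -10, 8).
AP = (21, 5, -17); AP·d = -270, |AP|² = 755, |d|² = 180.
distance² = |AP|² − (AP·d)²/|d|² = 755 − 72900/180 = 350, so the distance is 5√14.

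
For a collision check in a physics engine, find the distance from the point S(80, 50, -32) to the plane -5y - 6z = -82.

n = (0, -5, -6); n·P − (-82) = 24; |n| = √61; distance = 24/√61 = 24√61/61.

24/√61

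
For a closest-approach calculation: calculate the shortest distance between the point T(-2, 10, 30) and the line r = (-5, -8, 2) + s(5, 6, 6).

Direction vector d = (5, 6, 6).
AP = (3, 18, 28), and AP × d = (-60, 122, -72).
|AP × d|² = 23668 and |d|² = 97, so the distance is √(23668/97) = √244 = 2√61.

2√61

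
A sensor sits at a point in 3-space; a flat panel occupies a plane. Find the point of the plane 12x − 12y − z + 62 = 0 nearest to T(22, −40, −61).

(-14, -4, -58)

The perpendicular from T has direction n = (12, −12, −1): r = (22, −40, −61) + λ(12, −12, −1).
Substitute into the plane: n·(T + λn) = -62 gives 805 + 289λ = -62, so λ = -3.
Foot = (22, −40, −61) + (-3)·(12, −12, −1) = (−14, −4, −58).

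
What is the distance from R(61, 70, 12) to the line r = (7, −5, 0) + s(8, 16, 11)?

Direction vector d = (8, 16, 11).
AP = (54, 75, 12); AP·d = 1764, |AP|² = 8685, |d|² = 441.
distance² = |AP|² − (AP·d)²/|d|² = 8685 − 3111696/441 = 1629, so the distance is 3√181.

3√181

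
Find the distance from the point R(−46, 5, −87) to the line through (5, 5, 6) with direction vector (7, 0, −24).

Direction vector d = (7, 0, −24).
AP = (−51, 0, −93); AP·d = 1875, |AP|² = 11250, |d|² = 625.
distance² = |AP|² − (AP·d)²/|d|² = 11250 − 3515625/625 = 5625, so the distance is 75.

75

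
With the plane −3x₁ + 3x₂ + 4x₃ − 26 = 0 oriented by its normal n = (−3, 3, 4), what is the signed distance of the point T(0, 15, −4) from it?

n·T − 26 = 3.
|n| = √34, so the signed distance is 3/√34.

3/√34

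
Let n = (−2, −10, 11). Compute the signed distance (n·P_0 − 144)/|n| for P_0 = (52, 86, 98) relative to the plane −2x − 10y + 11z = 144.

n·P_0 − 144 = -30.
|n| = 15, so the signed distance is -30/15 = -2.

-2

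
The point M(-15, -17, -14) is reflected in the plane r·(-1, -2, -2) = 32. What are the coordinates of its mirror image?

With n = (-1, -2, -2), the signed offset is (n·M − 32)/|n|² = 45/9 = 5.
M' = M − 2t·n = (-15, -17, -14) − 10·(-1, -2, -2) = (-5, 3, 6).

(-5, 3, 6)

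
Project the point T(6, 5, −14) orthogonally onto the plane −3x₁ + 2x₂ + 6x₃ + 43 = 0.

n = (−3, 2, 6), |n|² = 49, and n·T − (-43) = -49.
t = -49/49 = -1, so the foot is T − t·n = (6, 5, −14) − (-1)·(−3, 2, 6) = (3, 7, −8).

(3, 7, -8)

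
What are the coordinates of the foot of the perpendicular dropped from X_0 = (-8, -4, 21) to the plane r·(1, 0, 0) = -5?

(-5, -4, 21)

n = (1, 0, 0), |n|² = 1, and n·X_0 − (-5) = -3.
t = -3/1 = -3, so the foot is X_0 − t·n = (-8, -4, 21) − (-3)·(1, 0, 0) = (-5, -4, 21).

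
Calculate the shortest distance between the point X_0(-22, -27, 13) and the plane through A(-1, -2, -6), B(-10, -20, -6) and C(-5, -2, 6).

13/7

AB = (-9, -18, 0) and AC = (-4, 0, 12), so a normal is n = AB × AC = (-216, 108, -72).
n = (-216, 108, -72); n·P − 432 = 468; |n| = 252; distance = 468/252 = 13/7.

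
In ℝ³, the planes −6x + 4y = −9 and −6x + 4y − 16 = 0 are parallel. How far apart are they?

Both planes have normal n = (−6, 4, 0), |n| = 2√13. Any point on the first plane is at distance |16 − (-9)|/|n| = 25/(2√13) = 25√13/26 from the second.

25√13/26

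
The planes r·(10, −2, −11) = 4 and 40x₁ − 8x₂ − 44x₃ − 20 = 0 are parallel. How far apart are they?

1/15

Divide the second equation by 4 to match normals: 10x₁ − 2x₂ − 11x₃ = 5.
With common normal n = (10, −2, −11) (|n| = 15), the distance is |4 − 5|/|n| = 1/15.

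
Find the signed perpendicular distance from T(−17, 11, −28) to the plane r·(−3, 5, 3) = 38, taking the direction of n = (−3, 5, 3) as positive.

n·T − 38 = -16.
|n| = √43, so the signed distance is -16/√43.

-16/√43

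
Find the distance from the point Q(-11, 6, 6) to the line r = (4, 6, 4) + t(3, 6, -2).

Direction vector d = (3, 6, -2).
AP = (-15, 0, 2), and AP × d = (-12, -24, -90).
|AP × d|² = 8820 and |d|² = 49, so the distance is √(8820/49) = √180 = 6√5.

6√5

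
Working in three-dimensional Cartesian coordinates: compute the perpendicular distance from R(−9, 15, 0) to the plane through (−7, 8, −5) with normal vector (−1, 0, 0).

2

The plane has equation n·(r − (−7, 8, −5)) = 0, i.e. n·r = 7.
n = (−1, 0, 0); n·P − 7 = 2; |n| = 1; distance = 2/1 = 2.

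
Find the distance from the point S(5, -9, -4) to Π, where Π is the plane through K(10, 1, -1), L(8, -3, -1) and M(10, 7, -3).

KL = (-2, -4, 0) and KM = (0, 6, -2), so a normal is n = KL × KM = (8, -4, -12).
d = |8·5 + (-4)·(-9) + (-12)·(-4) − 88| / √(64 + 16 + 144) = |36| / (4√14) = 9/√14.

9√14/14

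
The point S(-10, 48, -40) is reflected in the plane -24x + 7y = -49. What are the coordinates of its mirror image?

(38, 34, -40)

With n = (-24, 7, 0), the signed offset is (n·S − (-49))/|n|² = 625/625 = 1.
S' = S − 2t·n = (-10, 48, -40) − 2·(-24, 7, 0) = (38, 34, -40).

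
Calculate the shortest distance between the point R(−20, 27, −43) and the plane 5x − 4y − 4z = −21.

Normal vector n = (5, −4, −4), and n·(−20, 27, −43) − (−21) = −15.
|n| = √(25 + 16 + 16) = √57, so the distance is |-15|/√57 = 5√57/19.

15/√57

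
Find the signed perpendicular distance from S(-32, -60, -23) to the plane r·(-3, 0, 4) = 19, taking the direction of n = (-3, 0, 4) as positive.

n·S − 19 = -15.
|n| = 5, so the signed distance is -15/5 = -3.

-3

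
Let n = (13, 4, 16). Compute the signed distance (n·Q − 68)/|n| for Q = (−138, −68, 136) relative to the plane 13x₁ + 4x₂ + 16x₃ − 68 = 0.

n·Q − 68 = 42.
|n| = 21, so the signed distance is 42/21 = 2.

2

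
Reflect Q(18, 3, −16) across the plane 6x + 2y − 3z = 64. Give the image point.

n = (6, 2, −3), |n|² = 49, n·Q − 64 = 98, so t = 98/49 = 2.
Foot F = Q − 2·n = (6, −1, −10); the reflection is 2F − Q = (−6, −5, −4).

(-6, -5, -4)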